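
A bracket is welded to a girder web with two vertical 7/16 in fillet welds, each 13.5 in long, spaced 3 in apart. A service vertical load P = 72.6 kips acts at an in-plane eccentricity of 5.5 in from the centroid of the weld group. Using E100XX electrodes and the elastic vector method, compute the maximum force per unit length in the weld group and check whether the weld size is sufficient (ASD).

E100XX → F_EXX = 100 ksi.
Total weld length L_w = 27 in. Treat welds as unit-width lines.
Polar moment about centroid: J = 2[d³/12 + d(b/2)²] = 2[13.5³/12 + 13.5×1.5²] = 470.8 in³.
Direct shear f_v = P/L_w = 72.6 / 27 = 2.689 kip/in (vertical).
Torsion M = P·e = 72.6 × 5.5 = 399.3 kip·in.
Critical point at (x, y) = (1.5, 6.75) from centroid. f_tx = M·y/J = 5.725 kip/in; f_ty = M·x/J = 1.272 kip/in.
Resultant f_max = √[f_tx² + (f_v + f_ty)²] = √[5.725² + (2.689 + 1.272)²] = 6.961 kip/in.
Capacity per unit length: r_n/Ω = (1/2.0) × 0.6 × 100 × (0.707 × 0.4375) = 9.279 kip/in.
6.961 ≤ 9.279 → adequate.

f_max ≈ 6.96 kip/in; adequate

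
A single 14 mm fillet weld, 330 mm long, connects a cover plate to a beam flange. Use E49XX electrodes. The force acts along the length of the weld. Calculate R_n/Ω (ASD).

R_n/Ω ≈ 480 kN

E49XX → F_EXX = 490 MPa.
Effective throat t_e = 0.707 × 14 = 9.898 mm.
Total length L = 330 mm; A_we = 9.898 × 330 = 3266 mm².
F_nw = 0.6 F_EXX = 0.6 × 490 = 294 MPa.
R_n = 294 × 3266 × 10⁻³ = 960.3 kN; R_n/Ω = 960.3/2.0 = 480.2 kN.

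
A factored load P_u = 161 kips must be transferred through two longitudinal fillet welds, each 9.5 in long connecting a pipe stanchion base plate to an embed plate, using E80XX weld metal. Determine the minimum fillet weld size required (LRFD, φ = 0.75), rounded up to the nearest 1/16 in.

E80XX → F_EXX = 80 ksi.
Total weld length L = 19 in.
Required throat t_e = P_u / (φ × 0.6 F_EXX × L) = 161 / (0.75 × 0.6 × 80 × 19) = 0.2354 in.
Required leg w = t_e / 0.707 = 0.3329 in → use 3/8 in.

w = 3/8 in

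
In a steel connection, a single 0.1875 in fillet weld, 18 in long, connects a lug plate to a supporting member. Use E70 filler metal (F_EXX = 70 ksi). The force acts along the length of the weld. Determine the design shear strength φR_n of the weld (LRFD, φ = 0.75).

Effective throat t_e = 0.707 × 0.1875 = 0.1326 in.
Total length L = 18 in; A_we = 0.1326 × 18 = 2.386 in².
F_nw = 0.6 F_EXX = 0.6 × 70 = 42 ksi.
φR_n = 0.75 × 42 × 2.386 = 75.16 kip.

φR_n ≈ 75.2 kip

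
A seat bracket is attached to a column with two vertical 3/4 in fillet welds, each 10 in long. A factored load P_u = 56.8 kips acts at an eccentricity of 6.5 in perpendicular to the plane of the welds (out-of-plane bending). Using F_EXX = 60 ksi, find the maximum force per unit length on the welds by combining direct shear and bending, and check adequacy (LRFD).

f_max ≈ 11.4 kip/in; adequate

L_w = 2 × 10 = 20 in; section modulus (unit throat) S = 2 × L²/6 = 33.33 in².
Direct shear f_v = P/L_w = 56.8/20 = 2.84 kip/in.
Moment M = P × e = 56.8 × 6.5 = 369.2 kip·in; bending f_b = M/S = 11.08 kip/in.
f_max = √(f_v² + f_b²) = √(2.84² + 11.08²) = 11.43 kip/in.
φr_n = 0.75 × 0.6 × 60 × (0.707 × 0.75) = 14.32 kip/in → adequate.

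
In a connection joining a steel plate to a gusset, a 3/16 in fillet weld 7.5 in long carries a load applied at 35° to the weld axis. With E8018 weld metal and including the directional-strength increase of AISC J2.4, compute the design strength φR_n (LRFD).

E80XX → F_EXX = 80 ksi.
t_e = 0.707 × 0.1875 = 0.1326 in; A_we = 0.1326 × 7.5 = 0.9942 in².
Directional factor: 1.0 + 0.5 sin^1.5(35°) = 1.217.
F_nw = 0.6 × 80 × 1.217 = 58.43 ksi.
φR_n = 0.75 × 58.43 × 0.9942 = 43.57 kips.

φR_n ≈ 43.6 kips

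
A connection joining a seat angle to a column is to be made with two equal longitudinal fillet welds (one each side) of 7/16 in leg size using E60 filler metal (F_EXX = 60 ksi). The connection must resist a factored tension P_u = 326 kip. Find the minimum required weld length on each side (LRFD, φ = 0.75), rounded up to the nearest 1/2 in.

L = 20 in on each side

Throat t_e = 0.707 × 0.4375 = 0.3093 in.
φr_n = 0.75 × 0.6 × 60 × 0.3093 = 8.351 kip/in.
L_req = P_u / φr_n = 326 / 8.351 = 39.04 in total.
Per side: 39.04 / 2 = 19.52 in.
Round up → use L = 20 in on each side.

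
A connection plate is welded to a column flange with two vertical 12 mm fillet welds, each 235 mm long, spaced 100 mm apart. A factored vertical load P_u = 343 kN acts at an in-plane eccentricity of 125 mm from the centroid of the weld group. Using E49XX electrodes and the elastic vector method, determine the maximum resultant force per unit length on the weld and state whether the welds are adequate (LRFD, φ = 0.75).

f_max ≈ 2040 N/mm; NOT adequate

E49XX → F_EXX = 490 MPa.
Total weld length L_w = 470 mm. Treat welds as unit-width lines.
Polar moment about centroid: J = 2[d³/12 + d(b/2)²] = 2[235³/12 + 235×50²] = 3338000 mm³.
Direct shear f_v = P/L_w = 343×10³ / 470 = 729.8 N/mm (vertical).
Torsion M = P·e = 343×10³ × 125 = 42875000 N·mm.
Critical point at (x, y) = (50, 117.5) from centroid. f_tx = M·y/J = 1509 N/mm; f_ty = M·x/J = 642.2 N/mm.
Resultant f_max = √[f_tx² + (f_v + f_ty)²] = √[1509² + (729.8 + 642.2)²] = 2040 N/mm.
Capacity per unit length: φr_n = 0.75 × 0.6 × 490 × (0.707 × 12) = 1871 N/mm.
2040 > 1871 → NOT adequate.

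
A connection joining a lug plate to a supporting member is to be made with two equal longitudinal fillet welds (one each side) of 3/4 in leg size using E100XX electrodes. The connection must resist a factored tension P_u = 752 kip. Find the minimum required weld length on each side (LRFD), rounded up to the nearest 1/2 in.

E100XX → F_EXX = 100 ksi.
Throat t_e = 0.707 × 0.75 = 0.5302 in.
φr_n = 0.75 × 0.6 × 100 × 0.5302 = 23.86 kip/in.
L_req = P_u / φr_n = 752 / 23.86 = 31.52 in total.
Per side: 31.52 / 2 = 15.76 in.
Round up → use L = 16 in on each side.

L = 16 in on each side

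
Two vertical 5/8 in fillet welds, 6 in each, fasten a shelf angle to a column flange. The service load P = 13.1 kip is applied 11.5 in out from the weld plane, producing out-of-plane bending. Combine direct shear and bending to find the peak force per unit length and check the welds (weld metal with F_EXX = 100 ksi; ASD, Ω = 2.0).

L_w = 2 × 6 = 12 in; section modulus (unit throat) S = 2 × L²/6 = 12 in².
Direct shear f_v = P/L_w = 13.1/12 = 1.092 kip/in.
Moment M = P × e = 13.1 × 11.5 = 150.65 kip·in; bending f_b = M/S = 12.55 kip/in.
f_max = √(f_v² + f_b²) = √(1.092² + 12.55²) = 12.6 kip/in.
r_n/Ω = (1/2.0) × 0.6 × 100 × (0.707 × 0.625) = 13.26 kip/in → adequate.

f_max ≈ 12.6 kip/in; adequate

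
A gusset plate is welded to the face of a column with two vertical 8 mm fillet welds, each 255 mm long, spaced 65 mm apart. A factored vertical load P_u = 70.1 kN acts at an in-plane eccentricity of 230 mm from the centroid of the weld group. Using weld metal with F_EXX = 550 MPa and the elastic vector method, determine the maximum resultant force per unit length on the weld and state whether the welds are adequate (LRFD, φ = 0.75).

Total weld length L_w = 510 mm. Treat welds as unit-width lines.
Polar moment about centroid: J = 2[d³/12 + d(b/2)²] = 2[255³/12 + 255×32.5²] = 3302000 mm³.
Direct shear f_v = P/L_w = 70.1×10³ / 510 = 137.5 N/mm (vertical).
Torsion M = P·e = 70.1×10³ × 230 = 16123000 N·mm.
Critical point at (x, y) = (32.5, 127.5) from centroid. f_tx = M·y/J = 622.5 N/mm; f_ty = M·x/J = 158.7 N/mm.
Resultant f_max = √[f_tx² + (f_v + f_ty)²] = √[622.5² + (137.5 + 158.7)²] = 689.4 N/mm.
Capacity per unit length: φr_n = 0.75 × 0.6 × 550 × (0.707 × 8) = 1400 N/mm.
689.4 ≤ 1400 → adequate.

f_max ≈ 689 N/mm; adequate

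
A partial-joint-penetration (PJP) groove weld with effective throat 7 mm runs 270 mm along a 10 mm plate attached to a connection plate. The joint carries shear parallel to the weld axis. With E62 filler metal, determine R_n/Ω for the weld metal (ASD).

E62XX → F_EXX = 620 MPa.
Effective throat (given) t_e = 7 mm.
A_we = 7 × 270 = 1890 mm².
F_nw = 0.6 F_EXX = 372 MPa.
R_n/Ω = (372 × 1890) / 2.0 × 10⁻³ = 351.5 kN.

R_n/Ω ≈ 352 kN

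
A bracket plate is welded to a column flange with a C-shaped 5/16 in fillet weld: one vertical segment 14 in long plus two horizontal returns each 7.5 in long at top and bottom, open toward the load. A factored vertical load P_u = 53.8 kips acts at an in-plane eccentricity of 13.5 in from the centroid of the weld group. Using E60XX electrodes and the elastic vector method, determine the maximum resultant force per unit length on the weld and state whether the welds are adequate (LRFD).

E60XX → F_EXX = 60 ksi.
Total weld length L_w = 29 in. Treat welds as unit-width lines.
Centroid: x̄ = 2×7.5×3.75 / 29 = 1.94 in from the vertical weld.
Polar moment about centroid: J = I_x + I_y = [14³/12 + 2×7.5×7²] + [14×1.94² + 2(7.5³/12 + 7.5×1.81²)] = 1136 in³.
Direct shear f_v = P/L_w = 53.8 / 29 = 1.855 kip/in (vertical).
Torsion M = P·e = 53.8 × 13.5 = 726.3 kip·in.
Critical point at (x, y) = (5.56, 7) from centroid. f_tx = M·y/J = 4.476 kip/in; f_ty = M·x/J = 3.556 kip/in.
Resultant f_max = √[f_tx² + (f_v + f_ty)²] = √[4.476² + (1.855 + 3.556)²] = 7.022 kip/in.
Capacity per unit length: φr_n = 0.75 × 0.6 × 60 × (0.707 × 0.3125) = 5.965 kip/in.
7.022 > 5.965 → NOT adequate.

f_max ≈ 7.02 kip/in; NOT adequate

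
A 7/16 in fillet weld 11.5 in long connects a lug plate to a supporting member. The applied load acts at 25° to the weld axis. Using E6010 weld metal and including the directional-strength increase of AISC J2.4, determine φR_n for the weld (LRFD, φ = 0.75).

φR_n ≈ 109 kips

E60XX → F_EXX = 60 ksi.
t_e = 0.707 × 0.4375 = 0.3093 in; A_we = 0.3093 × 11.5 = 3.557 in².
Directional factor: 1.0 + 0.5 sin^1.5(25°) = 1.137.
F_nw = 0.6 × 60 × 1.137 = 40.95 ksi.
φR_n = 0.75 × 40.95 × 3.557 = 109.2 kips.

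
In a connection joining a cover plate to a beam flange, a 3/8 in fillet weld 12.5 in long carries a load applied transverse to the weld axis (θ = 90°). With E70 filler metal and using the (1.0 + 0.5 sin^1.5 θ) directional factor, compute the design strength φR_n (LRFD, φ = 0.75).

E70XX → F_EXX = 70 ksi.
t_e = 0.707 × 0.375 = 0.2651 in; A_we = 0.2651 × 12.5 = 3.314 in².
Directional factor: 1.0 + 0.5 sin^1.5(90°) = 1.5.
F_nw = 0.6 × 70 × 1.5 = 63 ksi.
φR_n = 0.75 × 63 × 3.314 = 156.6 kip.

φR_n ≈ 157 kip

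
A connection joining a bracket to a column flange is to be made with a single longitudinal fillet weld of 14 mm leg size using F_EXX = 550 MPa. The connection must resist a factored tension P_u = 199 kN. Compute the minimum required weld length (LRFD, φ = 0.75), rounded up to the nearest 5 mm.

L = 85 mm

Throat t_e = 0.707 × 14 = 9.898 mm.
φr_n = 0.75 × 0.6 × 550 × 9.898 × 10⁻³ = 2.45 kN/mm.
L_req = P_u / φr_n = 199 / 2.45 = 81.23 mm total.
Round up → use L = 85 mm.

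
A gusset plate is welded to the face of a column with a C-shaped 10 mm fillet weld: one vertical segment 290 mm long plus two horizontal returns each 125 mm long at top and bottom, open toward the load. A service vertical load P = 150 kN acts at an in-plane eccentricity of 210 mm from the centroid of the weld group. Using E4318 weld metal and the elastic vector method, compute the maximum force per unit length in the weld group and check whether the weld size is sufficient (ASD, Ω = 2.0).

E43XX → F_EXX = 430 MPa.
Total weld length L_w = 540 mm. Treat welds as unit-width lines.
Centroid: x̄ = 2×125×62.5 / 540 = 28.94 mm from the vertical weld.
Polar moment about centroid: J = I_x + I_y = [290³/12 + 2×125×145²] + [290×28.94² + 2(125³/12 + 125×33.56²)] = 8139000 mm³.
Direct shear f_v = P/L_w = 150×10³ / 540 = 277.8 N/mm (vertical).
Torsion M = P·e = 150×10³ × 210 = 31500000 N·mm.
Critical point at (x, y) = (96.06, 145) from centroid. f_tx = M·y/J = 561.2 N/mm; f_ty = M·x/J = 371.8 N/mm.
Resultant f_max = √[f_tx² + (f_v + f_ty)²] = √[561.2² + (277.8 + 371.8)²] = 858.4 N/mm.
Capacity per unit length: r_n/Ω = (1/2.0) × 0.6 × 430 × (0.707 × 10) = 912 N/mm.
858.4 ≤ 912 → adequate.

f_max ≈ 858 N/mm; adequate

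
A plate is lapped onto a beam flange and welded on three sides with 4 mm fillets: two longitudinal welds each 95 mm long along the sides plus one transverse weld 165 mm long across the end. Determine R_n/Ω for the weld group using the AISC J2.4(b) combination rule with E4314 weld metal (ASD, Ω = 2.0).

R_n/Ω ≈ 149 kN

E43XX → F_EXX = 430 MPa.
t_e = 0.707 × 4 = 2.828 mm.
R_nwl = 0.6 × 430 × 2.828 × 190 × 10⁻³ = 138.6 kN (longitudinal, 2 welds).
R_nwt = 0.6 × 430 × 2.828 × 165 × 10⁻³ = 120.4 kN (transverse, base value).
(i) R_nwl + R_nwt = 259 kN; (ii) 0.85 R_nwl + 1.5 R_nwt = 298.4 kN.
R_n = max = 298.4 kN [governs: (ii)]; R_n/Ω = 149.2 kN.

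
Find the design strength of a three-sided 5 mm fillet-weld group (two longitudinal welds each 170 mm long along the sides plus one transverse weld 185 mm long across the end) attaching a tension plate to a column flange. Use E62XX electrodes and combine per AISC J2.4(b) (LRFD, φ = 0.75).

E62XX → F_EXX = 620 MPa.
t_e = 0.707 × 5 = 3.535 mm.
R_nwl = 0.6 × 620 × 3.535 × 340 × 10⁻³ = 447.1 kN (longitudinal, 2 welds).
R_nwt = 0.6 × 620 × 3.535 × 185 × 10⁻³ = 243.3 kN (transverse, base value).
(i) R_nwl + R_nwt = 690.4 kN; (ii) 0.85 R_nwl + 1.5 R_nwt = 745 kN.
R_n = max = 745 kN [governs: (ii)]; φR_n = 558.7 kN.

φR_n ≈ 559 kN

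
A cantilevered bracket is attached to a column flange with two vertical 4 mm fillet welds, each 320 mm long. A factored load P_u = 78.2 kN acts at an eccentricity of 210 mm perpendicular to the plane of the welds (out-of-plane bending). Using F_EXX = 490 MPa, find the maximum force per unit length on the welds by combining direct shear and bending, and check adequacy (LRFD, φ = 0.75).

L_w = 2 × 320 = 640 mm; section modulus (unit throat) S = 2 × L²/6 = 34130 mm².
Direct shear f_v = P/L_w = 78.2×10³/640 = 122.2 N/mm.
Moment M = P × e = 78.2×10³ × 210 = 16422000 N·mm; bending f_b = M/S = 481.1 N/mm.
f_max = √(f_v² + f_b²) = √(122.2² + 481.1²) = 496.4 N/mm.
φr_n = 0.75 × 0.6 × 490 × (0.707 × 4) = 623.6 N/mm → adequate.

f_max ≈ 496 N/mm; adequate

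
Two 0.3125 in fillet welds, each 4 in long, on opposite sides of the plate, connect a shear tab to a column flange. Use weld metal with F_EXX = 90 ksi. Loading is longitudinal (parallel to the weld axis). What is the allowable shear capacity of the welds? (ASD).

Effective throat t_e = 0.707 × 0.3125 = 0.2209 in.
Total length L = 8 in; A_we = 0.2209 × 8 = 1.767 in².
F_nw = 0.6 F_EXX = 0.6 × 90 = 54 ksi.
R_n = 54 × 1.767 = 95.44 kips; R_n/Ω = 95.44/2.0 = 47.72 kips.

R_n/Ω ≈ 47.7 kips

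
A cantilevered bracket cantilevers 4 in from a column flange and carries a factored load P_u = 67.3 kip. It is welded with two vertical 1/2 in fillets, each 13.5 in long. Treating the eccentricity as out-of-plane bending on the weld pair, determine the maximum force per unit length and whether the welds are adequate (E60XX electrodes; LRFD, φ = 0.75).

f_max ≈ 5.08 kip/in; adequate

E60XX → F_EXX = 60 ksi.
L_w = 2 × 13.5 = 27 in; section modulus (unit throat) S = 2 × L²/6 = 60.75 in².
Direct shear f_v = P/L_w = 67.3/27 = 2.493 kip/in.
Moment M = P × e = 67.3 × 4 = 269.2 kip·in; bending f_b = M/S = 4.431 kip/in.
f_max = √(f_v² + f_b²) = √(2.493² + 4.431²) = 5.084 kip/in.
φr_n = 0.75 × 0.6 × 60 × (0.707 × 0.5) = 9.544 kip/in → adequate.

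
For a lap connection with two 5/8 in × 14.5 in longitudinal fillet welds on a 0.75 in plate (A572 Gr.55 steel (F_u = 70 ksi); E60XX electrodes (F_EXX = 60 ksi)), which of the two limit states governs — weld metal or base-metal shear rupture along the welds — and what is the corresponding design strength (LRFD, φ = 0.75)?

φR_n ≈ 346 kips (weld metal governs)

t_e = 0.707 × 0.625 = 0.4419 in; L = 29 in.
Weld metal: φR_n = 0.75 × 0.6 × 60 × 0.4419 × 29 = 346 kips.
Base metal (shear rupture): φR_n = 0.75 × 0.6 × 70 × 0.75 × 29 = 685.1 kips.
Governing: weld metal.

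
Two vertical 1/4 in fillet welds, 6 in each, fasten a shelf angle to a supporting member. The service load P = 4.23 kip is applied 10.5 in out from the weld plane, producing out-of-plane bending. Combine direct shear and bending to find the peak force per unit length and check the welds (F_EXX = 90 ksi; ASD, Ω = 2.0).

L_w = 2 × 6 = 12 in; section modulus (unit throat) S = 2 × L²/6 = 12 in².
Direct shear f_v = P/L_w = 4.23/12 = 0.3525 kip/in.
Moment M = P × e = 4.23 × 10.5 = 44.415 kip·in; bending f_b = M/S = 3.701 kip/in.
f_max = √(f_v² + f_b²) = √(0.3525² + 3.701²) = 3.718 kip/in.
r_n/Ω = (1/2.0) × 0.6 × 90 × (0.707 × 0.25) = 4.772 kip/in → adequate.

f_max ≈ 3.72 kip/in; adequate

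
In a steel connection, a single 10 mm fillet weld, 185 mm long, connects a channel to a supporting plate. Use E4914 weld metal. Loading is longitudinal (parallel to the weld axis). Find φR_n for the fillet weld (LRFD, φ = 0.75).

E49XX → F_EXX = 490 MPa.
Effective throat t_e = 0.707 × 10 = 7.07 mm.
Total length L = 185 mm; A_we = 7.07 × 185 = 1308 mm².
F_nw = 0.6 F_EXX = 0.6 × 490 = 294 MPa.
φR_n = 0.75 × 294 × 1308 × 10⁻³ = 288.4 kN.

φR_n ≈ 288 kN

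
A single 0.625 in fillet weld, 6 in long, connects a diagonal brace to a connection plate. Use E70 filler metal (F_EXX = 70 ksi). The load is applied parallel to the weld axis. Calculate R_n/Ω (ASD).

Effective throat t_e = 0.707 × 0.625 = 0.4419 in.
Total length L = 6 in; A_we = 0.4419 × 6 = 2.651 in².
F_nw = 0.6 F_EXX = 0.6 × 70 = 42 ksi.
R_n = 42 × 2.651 = 111.4 kips; R_n/Ω = 111.4/2.0 = 55.68 kips.

R_n/Ω ≈ 55.7 kips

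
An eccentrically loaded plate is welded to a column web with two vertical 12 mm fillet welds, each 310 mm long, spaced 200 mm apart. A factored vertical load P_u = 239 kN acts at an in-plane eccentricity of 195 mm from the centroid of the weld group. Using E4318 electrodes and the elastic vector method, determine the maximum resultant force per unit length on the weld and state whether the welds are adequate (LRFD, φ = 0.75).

f_max ≈ 1030 N/mm; adequate

E43XX → F_EXX = 430 MPa.
Total weld length L_w = 620 mm. Treat welds as unit-width lines.
Polar moment about centroid: J = 2[d³/12 + d(b/2)²] = 2[310³/12 + 310×100²] = 11170000 mm³.
Direct shear f_v = P/L_w = 239×10³ / 620 = 385.5 N/mm (vertical).
Torsion M = P·e = 239×10³ × 195 = 46605000 N·mm.
Critical point at (x, y) = (100, 155) from centroid. f_tx = M·y/J = 647 N/mm; f_ty = M·x/J = 417.4 N/mm.
Resultant f_max = √[f_tx² + (f_v + f_ty)²] = √[647² + (385.5 + 417.4)²] = 1031 N/mm.
Capacity per unit length: φr_n = 0.75 × 0.6 × 430 × (0.707 × 12) = 1642 N/mm.
1031 ≤ 1642 → adequate.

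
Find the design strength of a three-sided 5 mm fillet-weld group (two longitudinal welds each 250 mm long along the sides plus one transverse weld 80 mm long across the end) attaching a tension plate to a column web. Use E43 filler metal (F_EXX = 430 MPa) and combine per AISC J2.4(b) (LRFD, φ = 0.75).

t_e = 0.707 × 5 = 3.535 mm.
R_nwl = 0.6 × 430 × 3.535 × 500 × 10⁻³ = 456 kN (longitudinal, 2 welds).
R_nwt = 0.6 × 430 × 3.535 × 80 × 10⁻³ = 72.96 kN (transverse, base value).
(i) R_nwl + R_nwt = 529 kN; (ii) 0.85 R_nwl + 1.5 R_nwt = 497.1 kN.
R_n = max = 529 kN [governs: (i)]; φR_n = 396.7 kN.

φR_n ≈ 397 kN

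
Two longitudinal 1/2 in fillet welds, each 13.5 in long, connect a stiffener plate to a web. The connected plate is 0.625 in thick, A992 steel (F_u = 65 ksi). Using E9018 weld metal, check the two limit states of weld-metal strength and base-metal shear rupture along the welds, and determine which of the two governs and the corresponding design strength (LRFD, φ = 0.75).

φR_n ≈ 387 kip (weld metal governs)

E90XX → F_EXX = 90 ksi.
t_e = 0.707 × 0.5 = 0.3535 in; L = 27 in.
Weld metal: φR_n = 0.75 × 0.6 × 90 × 0.3535 × 27 = 386.6 kip.
Base metal (shear rupture): φR_n = 0.75 × 0.6 × 65 × 0.625 × 27 = 493.6 kip.
Governing: weld metal.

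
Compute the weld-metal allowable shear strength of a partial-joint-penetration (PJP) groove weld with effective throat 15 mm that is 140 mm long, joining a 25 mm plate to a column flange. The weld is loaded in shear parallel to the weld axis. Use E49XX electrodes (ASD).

E49XX → F_EXX = 490 MPa.
Effective throat (given) t_e = 15 mm.
A_we = 15 × 140 = 2100 mm².
F_nw = 0.6 F_EXX = 294 MPa.
R_n/Ω = (294 × 2100) / 2.0 × 10⁻³ = 308.7 kN.

R_n/Ω ≈ 309 kN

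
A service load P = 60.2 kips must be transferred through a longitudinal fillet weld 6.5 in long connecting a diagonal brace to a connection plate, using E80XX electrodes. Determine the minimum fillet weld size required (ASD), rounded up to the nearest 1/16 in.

w = 9/16 in

E80XX → F_EXX = 80 ksi.
Total weld length L = 6.5 in.
Required throat t_e = P × Ω / (0.6 F_EXX × L) = 60.2 × 2.0 / (0.6 × 80 × 6.5) = 0.3859 in.
Required leg w = t_e / 0.707 = 0.5458 in → use 9/16 in.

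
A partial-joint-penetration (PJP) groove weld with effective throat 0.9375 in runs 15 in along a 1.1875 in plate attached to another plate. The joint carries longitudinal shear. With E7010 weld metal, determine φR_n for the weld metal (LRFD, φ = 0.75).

E70XX → F_EXX = 70 ksi.
Effective throat (given) t_e = 0.9375 in.
A_we = 0.9375 × 15 = 14.06 in².
F_nw = 0.6 F_EXX = 42 ksi.
φR_n = 0.75 × 42 × 14.06 = 443 kip.

φR_n ≈ 443 kip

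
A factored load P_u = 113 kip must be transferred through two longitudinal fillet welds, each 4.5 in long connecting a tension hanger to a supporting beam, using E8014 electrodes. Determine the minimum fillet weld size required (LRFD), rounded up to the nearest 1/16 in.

E80XX → F_EXX = 80 ksi.
Total weld length L = 9 in.
Required throat t_e = P_u / (φ × 0.6 F_EXX × L) = 113 / (0.75 × 0.6 × 80 × 9) = 0.3488 in.
Required leg w = t_e / 0.707 = 0.4933 in → use 1/2 in.

w = 1/2 in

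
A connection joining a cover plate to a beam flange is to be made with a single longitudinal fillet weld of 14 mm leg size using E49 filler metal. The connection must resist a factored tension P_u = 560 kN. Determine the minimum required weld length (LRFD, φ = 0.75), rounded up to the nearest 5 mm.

E49XX → F_EXX = 490 MPa.
Throat t_e = 0.707 × 14 = 9.898 mm.
φr_n = 0.75 × 0.6 × 490 × 9.898 × 10⁻³ = 2.183 kN/mm.
L_req = P_u / φr_n = 560 / 2.183 = 256.6 mm total.
Round up → use L = 260 mm.

L = 260 mm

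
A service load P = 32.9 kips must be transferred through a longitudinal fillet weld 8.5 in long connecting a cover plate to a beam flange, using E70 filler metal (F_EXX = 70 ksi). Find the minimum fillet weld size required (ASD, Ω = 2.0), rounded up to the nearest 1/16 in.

Total weld length L = 8.5 in.
Required throat t_e = P × Ω / (0.6 F_EXX × L) = 32.9 × 2.0 / (0.6 × 70 × 8.5) = 0.1843 in.
Required leg w = t_e / 0.707 = 0.2607 in → use 5/16 in.

w = 5/16 in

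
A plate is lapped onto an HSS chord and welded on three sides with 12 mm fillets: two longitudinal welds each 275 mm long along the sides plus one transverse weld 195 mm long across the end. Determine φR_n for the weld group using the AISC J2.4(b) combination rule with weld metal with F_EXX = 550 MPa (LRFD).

φR_n ≈ 1600 kN

t_e = 0.707 × 12 = 8.484 mm.
R_nwl = 0.6 × 550 × 8.484 × 550 × 10⁻³ = 1540 kN (longitudinal, 2 welds).
R_nwt = 0.6 × 550 × 8.484 × 195 × 10⁻³ = 545.9 kN (transverse, base value).
(i) R_nwl + R_nwt = 2086 kN; (ii) 0.85 R_nwl + 1.5 R_nwt = 2128 kN.
R_n = max = 2128 kN [governs: (ii)]; φR_n = 1596 kN.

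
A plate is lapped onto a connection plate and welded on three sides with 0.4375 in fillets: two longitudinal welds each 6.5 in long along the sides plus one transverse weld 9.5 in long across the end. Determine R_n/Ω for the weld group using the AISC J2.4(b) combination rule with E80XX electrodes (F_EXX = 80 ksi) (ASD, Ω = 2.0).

R_n/Ω ≈ 188 kip

t_e = 0.707 × 0.4375 = 0.3093 in.
R_nwl = 0.6 × 80 × 0.3093 × 13 = 193 kip (longitudinal, 2 welds).
R_nwt = 0.6 × 80 × 0.3093 × 9.5 = 141 kip (transverse, base value).
(i) R_nwl + R_nwt = 334.1 kip; (ii) 0.85 R_nwl + 1.5 R_nwt = 375.6 kip.
R_n = max = 375.6 kip [governs: (ii)]; R_n/Ω = 187.8 kip.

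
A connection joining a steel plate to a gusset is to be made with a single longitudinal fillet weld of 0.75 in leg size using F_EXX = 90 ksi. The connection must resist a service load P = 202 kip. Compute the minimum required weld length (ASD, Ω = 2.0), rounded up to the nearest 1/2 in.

L = 14.5 in

Throat t_e = 0.707 × 0.75 = 0.5302 in.
r_n/Ω = (0.6 × 90 × 0.5302) / 2.0 = 14.32 kip/in.
L_req = P / (r_n/Ω) = 202 / 14.32 = 14.11 in total.
Round up → use L = 14.5 in.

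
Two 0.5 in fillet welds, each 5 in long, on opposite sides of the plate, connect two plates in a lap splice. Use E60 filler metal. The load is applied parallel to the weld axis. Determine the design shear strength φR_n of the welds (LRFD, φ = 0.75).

E60XX → F_EXX = 60 ksi.
Effective throat t_e = 0.707 × 0.5 = 0.3535 in.
Total length L = 10 in; A_we = 0.3535 × 10 = 3.535 in².
F_nw = 0.6 F_EXX = 0.6 × 60 = 36 ksi.
φR_n = 0.75 × 36 × 3.535 = 95.44 kip.

φR_n ≈ 95.4 kip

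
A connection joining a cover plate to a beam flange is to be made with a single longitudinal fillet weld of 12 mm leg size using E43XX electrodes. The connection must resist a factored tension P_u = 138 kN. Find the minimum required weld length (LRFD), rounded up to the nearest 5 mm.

E43XX → F_EXX = 430 MPa.
Throat t_e = 0.707 × 12 = 8.484 mm.
φr_n = 0.75 × 0.6 × 430 × 8.484 × 10⁻³ = 1.642 kN/mm.
L_req = P_u / φr_n = 138 / 1.642 = 84.06 mm total.
Round up → use L = 85 mm.

L = 85 mm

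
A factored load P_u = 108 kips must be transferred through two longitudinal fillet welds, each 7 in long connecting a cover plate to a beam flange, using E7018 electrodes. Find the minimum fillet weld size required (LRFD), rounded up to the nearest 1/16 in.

E70XX → F_EXX = 70 ksi.
Total weld length L = 14 in.
Required throat t_e = P_u / (φ × 0.6 F_EXX × L) = 108 / (0.75 × 0.6 × 70 × 14) = 0.2449 in.
Required leg w = t_e / 0.707 = 0.3464 in → use 3/8 in.

w = 3/8 in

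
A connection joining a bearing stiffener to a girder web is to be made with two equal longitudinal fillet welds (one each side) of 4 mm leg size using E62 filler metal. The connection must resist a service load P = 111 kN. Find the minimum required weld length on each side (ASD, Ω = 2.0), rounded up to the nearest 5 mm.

L = 110 mm on each side

E62XX → F_EXX = 620 MPa.
Throat t_e = 0.707 × 4 = 2.828 mm.
r_n/Ω = (0.6 × 620 × 2.828) / 2.0 = 526 N/mm = 0.526 kN/mm.
L_req = P / (r_n/Ω) = 111 / 0.526 = 211 mm total.
Per side: 211 / 2 = 105.5 mm.
Round up → use L = 110 mm on each side.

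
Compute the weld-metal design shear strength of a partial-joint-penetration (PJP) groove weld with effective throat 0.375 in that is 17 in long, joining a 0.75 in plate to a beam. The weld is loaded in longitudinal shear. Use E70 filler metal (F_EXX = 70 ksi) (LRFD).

φR_n ≈ 201 kip

Effective throat (given) t_e = 0.375 in.
A_we = 0.375 × 17 = 6.375 in².
F_nw = 0.6 F_EXX = 42 ksi.
φR_n = 0.75 × 42 × 6.375 = 200.8 kip.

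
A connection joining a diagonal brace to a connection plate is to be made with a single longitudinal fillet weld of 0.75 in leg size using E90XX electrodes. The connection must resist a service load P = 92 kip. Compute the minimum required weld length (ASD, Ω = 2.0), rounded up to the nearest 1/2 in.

L = 6.5 in

E90XX → F_EXX = 90 ksi.
Throat t_e = 0.707 × 0.75 = 0.5302 in.
r_n/Ω = (0.6 × 90 × 0.5302) / 2.0 = 14.32 kip/in.
L_req = P / (r_n/Ω) = 92 / 14.32 = 6.426 in total.
Round up → use L = 6.5 in.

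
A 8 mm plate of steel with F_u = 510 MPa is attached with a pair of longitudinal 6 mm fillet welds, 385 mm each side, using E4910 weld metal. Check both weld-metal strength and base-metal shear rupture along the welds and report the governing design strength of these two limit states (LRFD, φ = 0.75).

E49XX → F_EXX = 490 MPa.
t_e = 0.707 × 6 = 4.242 mm; L = 770 mm.
Weld metal: φR_n = 0.75 × 0.6 × 490 × 4.242 × 770 × 10⁻³ = 720.2 kN.
Base metal (shear rupture): φR_n = 0.75 × 0.6 × 510 × 8 × 770 × 10⁻³ = 1414 kN.
Governing: weld metal.

φR_n ≈ 720 kN (weld metal governs)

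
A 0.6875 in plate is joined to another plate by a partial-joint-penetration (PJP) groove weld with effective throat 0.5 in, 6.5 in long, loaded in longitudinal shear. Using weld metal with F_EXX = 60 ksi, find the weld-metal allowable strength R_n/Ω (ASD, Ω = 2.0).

R_n/Ω ≈ 58.5 kips

Effective throat (given) t_e = 0.5 in.
A_we = 0.5 × 6.5 = 3.25 in².
F_nw = 0.6 F_EXX = 36 ksi.
R_n/Ω = (36 × 3.25) / 2.0 = 58.5 kips.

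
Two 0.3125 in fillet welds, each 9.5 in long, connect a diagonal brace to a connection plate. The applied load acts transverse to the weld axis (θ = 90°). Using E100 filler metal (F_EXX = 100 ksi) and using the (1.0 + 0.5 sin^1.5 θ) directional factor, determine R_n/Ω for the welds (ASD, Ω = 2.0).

R_n/Ω ≈ 189 kip

t_e = 0.707 × 0.3125 = 0.2209 in; A_we = 0.2209 × 19 = 4.198 in².
Directional factor: 1.0 + 0.5 sin^1.5(90°) = 1.5.
F_nw = 0.6 × 100 × 1.5 = 90 ksi.
R_n/Ω = (90 × 4.198) / 2.0 = 188.9 kip.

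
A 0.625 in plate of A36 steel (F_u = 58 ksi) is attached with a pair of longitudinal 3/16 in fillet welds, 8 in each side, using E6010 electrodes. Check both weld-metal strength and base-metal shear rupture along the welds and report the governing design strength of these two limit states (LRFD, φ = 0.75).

φR_n ≈ 57.3 kip (weld metal governs)

E60XX → F_EXX = 60 ksi.
t_e = 0.707 × 0.1875 = 0.1326 in; L = 16 in.
Weld metal: φR_n = 0.75 × 0.6 × 60 × 0.1326 × 16 = 57.27 kip.
Base metal (shear rupture): φR_n = 0.75 × 0.6 × 58 × 0.625 × 16 = 261 kip.
Governing: weld metal.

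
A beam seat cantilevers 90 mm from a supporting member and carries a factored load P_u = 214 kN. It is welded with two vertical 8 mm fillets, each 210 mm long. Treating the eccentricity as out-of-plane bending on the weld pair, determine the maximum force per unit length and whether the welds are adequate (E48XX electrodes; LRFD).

E48XX → F_EXX = 480 MPa.
L_w = 2 × 210 = 420 mm; section modulus (unit throat) S = 2 × L²/6 = 14700 mm².
Direct shear f_v = P/L_w = 214×10³/420 = 509.5 N/mm.
Moment M = P × e = 214×10³ × 90 = 19260000 N·mm; bending f_b = M/S = 1310 N/mm.
f_max = √(f_v² + f_b²) = √(509.5² + 1310²) = 1406 N/mm.
φr_n = 0.75 × 0.6 × 480 × (0.707 × 8) = 1222 N/mm → NOT adequate.

f_max ≈ 1410 N/mm; NOT adequate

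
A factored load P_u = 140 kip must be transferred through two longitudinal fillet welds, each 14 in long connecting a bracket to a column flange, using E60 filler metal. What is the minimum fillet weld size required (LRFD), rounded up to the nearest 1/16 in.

E60XX → F_EXX = 60 ksi.
Total weld length L = 28 in.
Required throat t_e = P_u / (φ × 0.6 F_EXX × L) = 140 / (0.75 × 0.6 × 60 × 28) = 0.1852 in.
Required leg w = t_e / 0.707 = 0.2619 in → use 5/16 in.

w = 5/16 in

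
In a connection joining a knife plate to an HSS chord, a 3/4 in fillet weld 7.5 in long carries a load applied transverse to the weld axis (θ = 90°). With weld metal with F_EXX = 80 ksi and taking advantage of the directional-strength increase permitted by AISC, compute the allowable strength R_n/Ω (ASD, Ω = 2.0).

t_e = 0.707 × 0.75 = 0.5302 in; A_we = 0.5302 × 7.5 = 3.977 in².
Directional factor: 1.0 + 0.5 sin^1.5(90°) = 1.5.
F_nw = 0.6 × 80 × 1.5 = 72 ksi.
R_n/Ω = (72 × 3.977) / 2.0 = 143.2 kips.

R_n/Ω ≈ 143 kips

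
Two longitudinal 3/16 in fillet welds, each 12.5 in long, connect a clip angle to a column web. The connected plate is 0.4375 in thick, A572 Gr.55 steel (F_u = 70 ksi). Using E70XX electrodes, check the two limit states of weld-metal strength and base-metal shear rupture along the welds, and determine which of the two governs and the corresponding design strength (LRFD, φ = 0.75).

E70XX → F_EXX = 70 ksi.
t_e = 0.707 × 0.1875 = 0.1326 in; L = 25 in.
Weld metal: φR_n = 0.75 × 0.6 × 70 × 0.1326 × 25 = 104.4 kips.
Base metal (shear rupture): φR_n = 0.75 × 0.6 × 70 × 0.4375 × 25 = 344.5 kips.
Governing: weld metal.

φR_n ≈ 104 kips (weld metal governs)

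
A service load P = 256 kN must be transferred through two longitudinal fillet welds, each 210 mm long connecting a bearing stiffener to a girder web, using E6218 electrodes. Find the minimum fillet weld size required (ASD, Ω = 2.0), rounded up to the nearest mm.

E62XX → F_EXX = 620 MPa.
Total weld length L = 420 mm.
Required throat t_e = P × Ω / (0.6 F_EXX × L) = 256 × 2.0 / (0.6 × 620 × 420 × 10⁻³) = 3.277 mm.
Required leg w = t_e / 0.707 = 4.635 mm → use 5 mm.

w = 5 mm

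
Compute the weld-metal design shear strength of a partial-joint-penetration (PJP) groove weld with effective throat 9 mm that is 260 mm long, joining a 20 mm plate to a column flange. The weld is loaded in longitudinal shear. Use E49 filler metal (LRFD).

E49XX → F_EXX = 490 MPa.
Effective throat (given) t_e = 9 mm.
A_we = 9 × 260 = 2340 mm².
F_nw = 0.6 F_EXX = 294 MPa.
φR_n = 0.75 × 294 × 2340 × 10⁻³ = 516 kN.

φR_n ≈ 516 kN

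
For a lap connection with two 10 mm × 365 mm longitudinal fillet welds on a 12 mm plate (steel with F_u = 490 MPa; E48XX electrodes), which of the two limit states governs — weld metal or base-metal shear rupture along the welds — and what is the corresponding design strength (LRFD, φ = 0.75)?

φR_n ≈ 1110 kN (weld metal governs)

E48XX → F_EXX = 480 MPa.
t_e = 0.707 × 10 = 7.07 mm; L = 730 mm.
Weld metal: φR_n = 0.75 × 0.6 × 480 × 7.07 × 730 × 10⁻³ = 1115 kN.
Base metal (shear rupture): φR_n = 0.75 × 0.6 × 490 × 12 × 730 × 10⁻³ = 1932 kN.
Governing: weld metal.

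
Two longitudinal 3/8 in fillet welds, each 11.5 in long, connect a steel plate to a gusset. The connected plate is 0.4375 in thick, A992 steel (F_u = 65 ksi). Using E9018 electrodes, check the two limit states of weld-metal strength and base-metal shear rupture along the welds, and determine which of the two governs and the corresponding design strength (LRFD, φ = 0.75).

E90XX → F_EXX = 90 ksi.
t_e = 0.707 × 0.375 = 0.2651 in; L = 23 in.
Weld metal: φR_n = 0.75 × 0.6 × 90 × 0.2651 × 23 = 247 kips.
Base metal (shear rupture): φR_n = 0.75 × 0.6 × 65 × 0.4375 × 23 = 294.3 kips.
Governing: weld metal.

φR_n ≈ 247 kips (weld metal governs)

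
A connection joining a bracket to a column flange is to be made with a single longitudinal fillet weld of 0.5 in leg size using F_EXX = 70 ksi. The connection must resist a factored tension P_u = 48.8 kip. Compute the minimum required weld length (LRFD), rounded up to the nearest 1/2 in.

Throat t_e = 0.707 × 0.5 = 0.3535 in.
φr_n = 0.75 × 0.6 × 70 × 0.3535 = 11.14 kip/in.
L_req = P_u / φr_n = 48.8 / 11.14 = 4.382 in total.
Round up → use L = 4.5 in.

L = 4.5 in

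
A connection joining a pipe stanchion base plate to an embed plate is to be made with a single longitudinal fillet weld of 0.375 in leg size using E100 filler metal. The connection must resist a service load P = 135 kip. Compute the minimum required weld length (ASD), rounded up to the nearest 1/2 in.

L = 17 in

E100XX → F_EXX = 100 ksi.
Throat t_e = 0.707 × 0.375 = 0.2651 in.
r_n/Ω = (0.6 × 100 × 0.2651) / 2.0 = 7.954 kip/in.
L_req = P / (r_n/Ω) = 135 / 7.954 = 16.97 in total.
Round up → use L = 17 in.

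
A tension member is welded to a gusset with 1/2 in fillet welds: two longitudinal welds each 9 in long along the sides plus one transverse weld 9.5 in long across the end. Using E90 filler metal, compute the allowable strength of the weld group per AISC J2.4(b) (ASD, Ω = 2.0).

E90XX → F_EXX = 90 ksi.
t_e = 0.707 × 0.5 = 0.3535 in.
R_nwl = 0.6 × 90 × 0.3535 × 18 = 343.6 kips (longitudinal, 2 welds).
R_nwt = 0.6 × 90 × 0.3535 × 9.5 = 181.3 kips (transverse, base value).
(i) R_nwl + R_nwt = 524.9 kips; (ii) 0.85 R_nwl + 1.5 R_nwt = 564.1 kips.
R_n = max = 564.1 kips [governs: (ii)]; R_n/Ω = 282 kips.

R_n/Ω ≈ 282 kips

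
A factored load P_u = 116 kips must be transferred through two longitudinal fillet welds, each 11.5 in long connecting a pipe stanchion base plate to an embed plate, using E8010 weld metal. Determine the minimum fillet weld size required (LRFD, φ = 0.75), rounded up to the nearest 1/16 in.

w = 1/4 in

E80XX → F_EXX = 80 ksi.
Total weld length L = 23 in.
Required throat t_e = P_u / (φ × 0.6 F_EXX × L) = 116 / (0.75 × 0.6 × 80 × 23) = 0.1401 in.
Required leg w = t_e / 0.707 = 0.1982 in → use 1/4 in.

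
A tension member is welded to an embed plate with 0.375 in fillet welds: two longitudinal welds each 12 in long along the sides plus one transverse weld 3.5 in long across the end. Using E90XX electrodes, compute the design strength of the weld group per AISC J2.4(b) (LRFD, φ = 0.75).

φR_n ≈ 295 kip

E90XX → F_EXX = 90 ksi.
t_e = 0.707 × 0.375 = 0.2651 in.
R_nwl = 0.6 × 90 × 0.2651 × 24 = 343.6 kip (longitudinal, 2 welds).
R_nwt = 0.6 × 90 × 0.2651 × 3.5 = 50.11 kip (transverse, base value).
(i) R_nwl + R_nwt = 393.7 kip; (ii) 0.85 R_nwl + 1.5 R_nwt = 367.2 kip.
R_n = max = 393.7 kip [governs: (i)]; φR_n = 295.3 kip.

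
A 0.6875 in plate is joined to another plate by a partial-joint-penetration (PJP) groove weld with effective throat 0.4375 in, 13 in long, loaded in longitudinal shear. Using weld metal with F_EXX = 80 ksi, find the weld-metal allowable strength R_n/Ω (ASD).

R_n/Ω ≈ 136 kips

Effective throat (given) t_e = 0.4375 in.
A_we = 0.4375 × 13 = 5.688 in².
F_nw = 0.6 F_EXX = 48 ksi.
R_n/Ω = (48 × 5.688) / 2.0 = 136.5 kips.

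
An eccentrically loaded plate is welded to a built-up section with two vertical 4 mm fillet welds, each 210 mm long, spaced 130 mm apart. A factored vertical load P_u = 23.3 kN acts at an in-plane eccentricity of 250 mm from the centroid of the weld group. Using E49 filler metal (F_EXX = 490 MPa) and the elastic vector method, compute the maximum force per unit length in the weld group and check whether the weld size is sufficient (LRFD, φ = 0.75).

Total weld length L_w = 420 mm. Treat welds as unit-width lines.
Polar moment about centroid: J = 2[d³/12 + d(b/2)²] = 2[210³/12 + 210×65²] = 3318000 mm³.
Direct shear f_v = P/L_w = 23.3×10³ / 420 = 55.48 N/mm (vertical).
Torsion M = P·e = 23.3×10³ × 250 = 5825000 N·mm.
Critical point at (x, y) = (65, 105) from centroid. f_tx = M·y/J = 184.3 N/mm; f_ty = M·x/J = 114.1 N/mm.
Resultant f_max = √[f_tx² + (f_v + f_ty)²] = √[184.3² + (55.48 + 114.1)²] = 250.5 N/mm.
Capacity per unit length: φr_n = 0.75 × 0.6 × 490 × (0.707 × 4) = 623.6 N/mm.
250.5 ≤ 623.6 → adequate.

f_max ≈ 250 N/mm; adequate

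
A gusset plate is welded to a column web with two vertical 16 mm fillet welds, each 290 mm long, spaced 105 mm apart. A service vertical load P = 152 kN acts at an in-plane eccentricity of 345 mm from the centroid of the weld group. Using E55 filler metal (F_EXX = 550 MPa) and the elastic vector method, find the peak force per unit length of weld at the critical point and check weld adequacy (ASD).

Total weld length L_w = 580 mm. Treat welds as unit-width lines.
Polar moment about centroid: J = 2[d³/12 + d(b/2)²] = 2[290³/12 + 290×52.5²] = 5663000 mm³.
Direct shear f_v = P/L_w = 152×10³ / 580 = 262.1 N/mm (vertical).
Torsion M = P·e = 152×10³ × 345 = 52440000 N·mm.
Critical point at (x, y) = (52.5, 145) from centroid. f_tx = M·y/J = 1343 N/mm; f_ty = M·x/J = 486.1 N/mm.
Resultant f_max = √[f_tx² + (f_v + f_ty)²] = √[1343² + (262.1 + 486.1)²] = 1537 N/mm.
Capacity per unit length: r_n/Ω = (1/2.0) × 0.6 × 550 × (0.707 × 16) = 1866 N/mm.
1537 ≤ 1866 → adequate.

f_max ≈ 1540 N/mm; adequate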